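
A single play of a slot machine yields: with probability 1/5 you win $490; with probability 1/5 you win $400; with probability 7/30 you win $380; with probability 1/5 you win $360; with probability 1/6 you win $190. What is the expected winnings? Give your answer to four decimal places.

E[payout] = 490·1/5 + 400·1/5 + 380·7/30 + 360·1/5 + 190·1/6
 = 98 + 80 + 266/3 + 72 + 95/3
 = 1111/3

370.3333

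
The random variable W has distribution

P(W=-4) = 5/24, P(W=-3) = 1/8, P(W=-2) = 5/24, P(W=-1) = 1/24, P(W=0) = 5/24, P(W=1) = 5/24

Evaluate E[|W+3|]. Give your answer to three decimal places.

E[|W+3|] = Σ |w+3|·P(W=w)
 = 1·5/24 + 0·1/8 + 1·5/24 + 2·1/24 + 3·5/24 + 4·5/24
 = 5/24 + 0 + 5/24 + 1/12 + 5/8 + 5/6
 = 47/24

1.958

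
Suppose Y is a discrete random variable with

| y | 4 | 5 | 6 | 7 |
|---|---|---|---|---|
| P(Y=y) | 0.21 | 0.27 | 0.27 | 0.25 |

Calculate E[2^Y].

61.28

E[2^Y] = Σ 2^y·P(Y=y)
 = 16·0.21 + 32·0.27 + 64·0.27 + 128·0.25
 = 3.36 + 8.64 + 17.28 + 32
 = 61.28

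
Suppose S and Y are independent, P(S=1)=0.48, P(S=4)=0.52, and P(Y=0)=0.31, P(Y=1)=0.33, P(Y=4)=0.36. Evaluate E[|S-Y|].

E[|S-Y|] = Σ_s Σ_y |s-y| · P(S=s)P(Y=y)
 = 1·0.1488 + 0·0.1584 + 3·0.1728 + 4·0.1612 + 3·0.1716 + 0·0.1872
 = 0.1488 + 0 + 0.5184 + 0.6448 + 0.5148 + 0
 = 1.8268

1.8268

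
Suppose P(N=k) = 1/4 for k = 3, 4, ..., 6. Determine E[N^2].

E[N^2] = Σ n^2·P(N=n)
 = 9·1/4 + 16·1/4 + 25·1/4 + 36·1/4
 = 9/4 + 4 + 25/4 + 9
 = 43/2

21.5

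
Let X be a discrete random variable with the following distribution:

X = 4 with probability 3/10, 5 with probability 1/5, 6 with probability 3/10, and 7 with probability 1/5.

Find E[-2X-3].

E[-2X-3] = Σ (-2x-3)·P(X=x)
 = (-11)·3/10 + (-13)·1/5 + (-15)·3/10 + (-17)·1/5
 = (-33/10) + (-13/5) + (-9/2) + (-17/5)
 = -69/5

-13.8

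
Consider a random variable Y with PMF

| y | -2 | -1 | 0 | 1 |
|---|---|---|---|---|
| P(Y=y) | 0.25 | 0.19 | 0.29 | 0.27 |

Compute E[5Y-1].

-3.1

E[5Y-1] = Σ (5y-1)·P(Y=y)
 = (-11)·0.25 + (-6)·0.19 + (-1)·0.29 + 4·0.27
 = (-2.75) + (-1.14) + (-0.29) + 1.08
 = -3.1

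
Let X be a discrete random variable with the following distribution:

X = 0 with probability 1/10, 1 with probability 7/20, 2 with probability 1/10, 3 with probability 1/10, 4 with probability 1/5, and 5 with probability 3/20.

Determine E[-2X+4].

E[-2X+4] = Σ (-2x+4)·P(X=x)
 = 4·1/10 + 2·7/20 + 0·1/10 + (-2)·1/10 + (-4)·1/5 + (-6)·3/20
 = 2/5 + 7/10 + 0 + (-1/5) + (-4/5) + (-9/10)
 = -4/5

-0.8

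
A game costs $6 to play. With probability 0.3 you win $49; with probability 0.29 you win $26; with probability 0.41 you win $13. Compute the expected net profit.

21.57

E[payout] = 49·0.3 + 26·0.29 + 13·0.41
 = 14.7 + 7.54 + 5.33
 = 27.57
Net = 27.57 - 6 = 21.57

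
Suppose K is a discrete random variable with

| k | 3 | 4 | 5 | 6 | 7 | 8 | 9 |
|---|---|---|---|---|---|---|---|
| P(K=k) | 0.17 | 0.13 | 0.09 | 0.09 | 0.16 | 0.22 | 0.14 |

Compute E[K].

E[K] = Σ k·P(K=k)
 = 3·0.17 + 4·0.13 + 5·0.09 + 6·0.09 + 7·0.16 + 8·0.22 + 9·0.14
 = 0.51 + 0.52 + 0.45 + 0.54 + 1.12 + 1.76 + 1.26
 = 6.16

6.16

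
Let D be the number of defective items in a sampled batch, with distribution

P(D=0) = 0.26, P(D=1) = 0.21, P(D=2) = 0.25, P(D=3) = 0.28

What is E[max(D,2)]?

2.28

E[max(D,2)] = Σ max(d,2)·P(D=d)
 = 2·0.26 + 2·0.21 + 2·0.25 + 3·0.28
 = 0.52 + 0.42 + 0.5 + 0.84
 = 2.28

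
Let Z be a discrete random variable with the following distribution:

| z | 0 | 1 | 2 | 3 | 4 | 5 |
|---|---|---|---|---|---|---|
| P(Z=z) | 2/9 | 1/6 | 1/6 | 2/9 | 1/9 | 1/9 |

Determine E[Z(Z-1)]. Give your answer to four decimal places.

E[Z(Z-1)] = Σ z(z-1)·P(Z=z)
 = 0·2/9 + 0·1/6 + 2·1/6 + 6·2/9 + 12·1/9 + 20·1/9
 = 0 + 0 + 1/3 + 4/3 + 4/3 + 20/9
 = 47/9

5.2222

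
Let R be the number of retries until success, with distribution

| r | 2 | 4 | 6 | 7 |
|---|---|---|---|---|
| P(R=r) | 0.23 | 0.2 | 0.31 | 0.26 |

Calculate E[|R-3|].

2.4

E[|R-3|] = Σ |r-3|·P(R=r)
 = 1·0.23 + 1·0.2 + 3·0.31 + 4·0.26
 = 0.23 + 0.2 + 0.93 + 1.04
 = 2.4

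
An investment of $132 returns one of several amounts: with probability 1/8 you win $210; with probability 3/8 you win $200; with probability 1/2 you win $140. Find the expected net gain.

39.25

E[payout] = 210·1/8 + 200·3/8 + 140·1/2
 = 105/4 + 75 + 70
 = 685/4
Net = 685/4 - 132 = 157/4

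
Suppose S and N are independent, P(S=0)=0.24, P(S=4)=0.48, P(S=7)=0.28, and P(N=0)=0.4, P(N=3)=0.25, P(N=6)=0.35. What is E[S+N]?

6.73

E[S+N] = Σ_s Σ_n (s+n) · P(S=s)P(N=n)
 = 0·0.096 + 3·0.06 + 6·0.084 + 4·0.192 + 7·0.12 + 10·0.168 + 7·0.112 + 10·0.07 + 13·0.098
 = 0 + 0.18 + 0.504 + 0.768 + 0.84 + 1.68 + 0.784 + 0.7 + 1.274
 = 6.73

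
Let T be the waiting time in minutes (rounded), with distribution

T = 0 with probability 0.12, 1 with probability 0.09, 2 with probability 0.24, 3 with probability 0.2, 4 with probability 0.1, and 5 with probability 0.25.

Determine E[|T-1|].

E[|T-1|] = Σ |t-1|·P(T=t)
 = 1·0.12 + 0·0.09 + 1·0.24 + 2·0.2 + 3·0.1 + 4·0.25
 = 0.12 + 0 + 0.24 + 0.4 + 0.3 + 1
 = 2.06

2.06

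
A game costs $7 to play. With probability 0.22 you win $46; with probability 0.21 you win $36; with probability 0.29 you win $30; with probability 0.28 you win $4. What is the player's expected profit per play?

E[payout] = 46·0.22 + 36·0.21 + 30·0.29 + 4·0.28
 = 10.12 + 7.56 + 8.7 + 1.12
 = 27.5
Net = 27.5 - 7 = 20.5

20.5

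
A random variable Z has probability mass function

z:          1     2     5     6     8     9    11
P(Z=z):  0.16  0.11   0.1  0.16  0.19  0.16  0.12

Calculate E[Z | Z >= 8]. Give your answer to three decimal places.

9.106

P(Z >= 8) = 0.19 + 0.16 + 0.12 = 0.47.
E[Z | Z >= 8] = [8·0.19 + 9·0.16 + 11·0.12] / 0.47
 = 4.28 / 0.47
 = 428/47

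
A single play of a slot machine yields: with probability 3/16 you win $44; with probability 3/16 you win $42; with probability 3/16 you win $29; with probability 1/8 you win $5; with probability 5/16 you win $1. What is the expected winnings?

E[payout] = 44·3/16 + 42·3/16 + 29·3/16 + 5·1/8 + 1·5/16
 = 33/4 + 63/8 + 87/16 + 5/8 + 5/16
 = 45/2

22.5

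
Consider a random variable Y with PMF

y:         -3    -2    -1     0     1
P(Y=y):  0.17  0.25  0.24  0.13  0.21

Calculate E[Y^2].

2.98

E[Y^2] = Σ y^2·P(Y=y)
 = 9·0.17 + 4·0.25 + 1·0.24 + 0·0.13 + 1·0.21
 = 1.53 + 1 + 0.24 + 0 + 0.21
 = 2.98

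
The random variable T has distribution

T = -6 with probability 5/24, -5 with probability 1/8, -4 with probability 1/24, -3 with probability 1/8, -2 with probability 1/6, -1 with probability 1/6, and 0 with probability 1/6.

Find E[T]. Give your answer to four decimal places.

-2.9167

E[T] = Σ t·P(T=t)
 = (-6)·5/24 + (-5)·1/8 + (-4)·1/24 + (-3)·1/8 + (-2)·1/6 + (-1)·1/6 + 0·1/6
 = (-5/4) + (-5/8) + (-1/6) + (-3/8) + (-1/3) + (-1/6) + 0
 = -35/12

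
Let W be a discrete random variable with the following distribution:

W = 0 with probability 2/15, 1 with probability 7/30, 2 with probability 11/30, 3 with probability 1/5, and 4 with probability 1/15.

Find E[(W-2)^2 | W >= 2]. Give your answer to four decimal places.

P(W >= 2) = 11/30 + 1/5 + 1/15 = 19/30.
E[(W-2)^2 | W >= 2] = [0·11/30 + 1·1/5 + 4·1/15] / (19/30)
 = 7/15 / (19/30)
 = 14/19

0.7368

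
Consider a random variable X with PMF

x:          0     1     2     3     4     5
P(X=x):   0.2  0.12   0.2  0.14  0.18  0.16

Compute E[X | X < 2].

P(X < 2) = 0.2 + 0.12 = 0.32.
E[X | X < 2] = [0·0.2 + 1·0.12] / 0.32
 = 0.12 / 0.32
 = 3/8

0.375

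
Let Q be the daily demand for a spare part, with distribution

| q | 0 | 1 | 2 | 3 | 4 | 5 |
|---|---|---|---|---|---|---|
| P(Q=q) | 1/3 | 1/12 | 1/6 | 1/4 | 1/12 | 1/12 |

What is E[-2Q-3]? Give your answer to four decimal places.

-6.8333

E[-2Q-3] = Σ (-2q-3)·P(Q=q)
 = (-3)·1/3 + (-5)·1/12 + (-7)·1/6 + (-9)·1/4 + (-11)·1/12 + (-13)·1/12
 = (-1) + (-5/12) + (-7/6) + (-9/4) + (-11/12) + (-13/12)
 = -41/6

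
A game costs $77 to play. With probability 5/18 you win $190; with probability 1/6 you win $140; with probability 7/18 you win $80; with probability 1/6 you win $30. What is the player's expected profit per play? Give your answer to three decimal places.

35.222

E[payout] = 190·5/18 + 140·1/6 + 80·7/18 + 30·1/6
 = 475/9 + 70/3 + 280/9 + 5
 = 1010/9
Net = 1010/9 - 77 = 317/9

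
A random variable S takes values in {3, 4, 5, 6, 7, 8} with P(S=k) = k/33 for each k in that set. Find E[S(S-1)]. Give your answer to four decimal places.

32.9697

E[S(S-1)] = Σ s(s-1)·P(S=s)
 = 6·1/11 + 12·4/33 + 20·5/33 + 30·2/11 + 42·7/33 + 56·8/33
 = 6/11 + 16/11 + 100/33 + 60/11 + 98/11 + 448/33
 = 1088/33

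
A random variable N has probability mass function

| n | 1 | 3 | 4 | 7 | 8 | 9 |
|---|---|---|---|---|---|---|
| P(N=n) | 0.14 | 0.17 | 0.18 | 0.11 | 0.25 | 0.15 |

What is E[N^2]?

E[N^2] = Σ n^2·P(N=n)
 = 1·0.14 + 9·0.17 + 16·0.18 + 49·0.11 + 64·0.25 + 81·0.15
 = 0.14 + 1.53 + 2.88 + 5.39 + 16 + 12.15
 = 38.09

38.09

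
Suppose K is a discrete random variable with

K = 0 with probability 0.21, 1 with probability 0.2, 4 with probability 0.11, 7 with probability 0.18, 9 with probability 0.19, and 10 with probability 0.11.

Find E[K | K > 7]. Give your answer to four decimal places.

P(K > 7) = 0.19 + 0.11 = 0.3.
E[K | K > 7] = [9·0.19 + 10·0.11] / 0.3
 = 2.81 / 0.3
 = 281/30

9.3667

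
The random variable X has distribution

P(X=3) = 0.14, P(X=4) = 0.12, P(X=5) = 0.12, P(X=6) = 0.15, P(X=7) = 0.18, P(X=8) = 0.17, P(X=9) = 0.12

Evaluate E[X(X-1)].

34.9

E[X(X-1)] = Σ x(x-1)·P(X=x)
 = 6·0.14 + 12·0.12 + 20·0.12 + 30·0.15 + 42·0.18 + 56·0.17 + 72·0.12
 = 0.84 + 1.44 + 2.4 + 4.5 + 7.56 + 9.52 + 8.64
 = 34.9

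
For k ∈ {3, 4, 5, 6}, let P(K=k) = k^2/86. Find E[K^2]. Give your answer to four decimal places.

E[K^2] = Σ k^2·P(K=k)
 = 9·9/86 + 16·8/43 + 25·25/86 + 36·18/43
 = 81/86 + 128/43 + 625/86 + 648/43
 = 1129/43

26.2558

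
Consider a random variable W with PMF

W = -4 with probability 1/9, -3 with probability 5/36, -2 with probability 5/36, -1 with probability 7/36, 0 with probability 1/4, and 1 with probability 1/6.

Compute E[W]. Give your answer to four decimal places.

-1.1667

E[W] = Σ w·P(W=w)
 = (-4)·1/9 + (-3)·5/36 + (-2)·5/36 + (-1)·7/36 + 0·1/4 + 1·1/6
 = (-4/9) + (-5/12) + (-5/18) + (-7/36) + 0 + 1/6
 = -7/6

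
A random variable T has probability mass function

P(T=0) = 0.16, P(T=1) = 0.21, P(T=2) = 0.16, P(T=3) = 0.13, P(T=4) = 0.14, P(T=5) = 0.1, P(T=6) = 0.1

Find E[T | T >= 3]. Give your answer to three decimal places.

P(T >= 3) = 0.13 + 0.14 + 0.1 + 0.1 = 0.47.
E[T | T >= 3] = [3·0.13 + 4·0.14 + 5·0.1 + 6·0.1] / 0.47
 = 2.05 / 0.47
 = 205/47

4.362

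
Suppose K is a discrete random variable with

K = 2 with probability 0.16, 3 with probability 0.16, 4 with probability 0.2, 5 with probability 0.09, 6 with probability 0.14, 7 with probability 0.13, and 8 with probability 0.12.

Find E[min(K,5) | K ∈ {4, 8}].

P(K ∈ {4, 8}) = 0.2 + 0.12 = 0.32.
E[min(K,5) | K ∈ {4, 8}] = [4·0.2 + 5·0.12] / 0.32
 = 1.4 / 0.32
 = 35/8

4.375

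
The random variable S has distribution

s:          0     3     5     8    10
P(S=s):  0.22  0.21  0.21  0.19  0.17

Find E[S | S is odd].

P(S is odd) = 0.21 + 0.21 = 0.42.
E[S | S is odd] = [3·0.21 + 5·0.21] / 0.42
 = 1.68 / 0.42
 = 4

4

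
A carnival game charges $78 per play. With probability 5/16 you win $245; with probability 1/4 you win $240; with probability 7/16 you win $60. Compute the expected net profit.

E[payout] = 245·5/16 + 240·1/4 + 60·7/16
 = 1225/16 + 60 + 105/4
 = 2605/16
Net = 2605/16 - 78 = 1357/16

84.8125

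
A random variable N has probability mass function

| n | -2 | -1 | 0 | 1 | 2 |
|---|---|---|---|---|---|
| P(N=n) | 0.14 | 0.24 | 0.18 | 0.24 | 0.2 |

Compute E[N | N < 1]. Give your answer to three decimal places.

-0.929

P(N < 1) = 0.14 + 0.24 + 0.18 = 0.56.
E[N | N < 1] = [(-2)·0.14 + (-1)·0.24 + 0·0.18] / 0.56
 = -0.52 / 0.56
 = -13/14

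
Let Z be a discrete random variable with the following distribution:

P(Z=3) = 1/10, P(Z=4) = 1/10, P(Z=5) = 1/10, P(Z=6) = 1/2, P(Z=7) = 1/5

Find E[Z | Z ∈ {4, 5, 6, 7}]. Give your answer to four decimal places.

5.8889

P(Z ∈ {4, 5, 6, 7}) = 1/10 + 1/10 + 1/2 + 1/5 = 9/10.
E[Z | Z ∈ {4, 5, 6, 7}] = [4·1/10 + 5·1/10 + 6·1/2 + 7·1/5] / (9/10)
 = 53/10 / (9/10)
 = 53/9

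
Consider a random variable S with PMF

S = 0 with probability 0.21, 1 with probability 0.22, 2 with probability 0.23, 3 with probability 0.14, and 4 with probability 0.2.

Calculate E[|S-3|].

1.5

E[|S-3|] = Σ |s-3|·P(S=s)
 = 3·0.21 + 2·0.22 + 1·0.23 + 0·0.14 + 1·0.2
 = 0.63 + 0.44 + 0.23 + 0 + 0.2
 = 1.5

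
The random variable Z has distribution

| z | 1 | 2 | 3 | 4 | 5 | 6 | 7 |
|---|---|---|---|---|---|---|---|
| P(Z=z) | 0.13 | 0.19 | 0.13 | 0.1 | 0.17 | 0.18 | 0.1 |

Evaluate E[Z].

E[Z] = Σ z·P(Z=z)
 = 1·0.13 + 2·0.19 + 3·0.13 + 4·0.1 + 5·0.17 + 6·0.18 + 7·0.1
 = 0.13 + 0.38 + 0.39 + 0.4 + 0.85 + 1.08 + 0.7
 = 3.93

3.93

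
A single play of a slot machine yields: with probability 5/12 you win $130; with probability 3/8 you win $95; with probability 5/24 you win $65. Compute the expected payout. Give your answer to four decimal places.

E[payout] = 130·5/12 + 95·3/8 + 65·5/24
 = 325/6 + 285/8 + 325/24
 = 310/3

103.3333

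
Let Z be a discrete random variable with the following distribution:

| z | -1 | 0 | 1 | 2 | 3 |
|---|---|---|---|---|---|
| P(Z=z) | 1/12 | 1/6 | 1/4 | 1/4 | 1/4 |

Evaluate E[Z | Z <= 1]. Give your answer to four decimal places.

0.3333

P(Z <= 1) = 1/12 + 1/6 + 1/4 = 1/2.
E[Z | Z <= 1] = [(-1)·1/12 + 0·1/6 + 1·1/4] / (1/2)
 = 1/6 / (1/2)
 = 1/3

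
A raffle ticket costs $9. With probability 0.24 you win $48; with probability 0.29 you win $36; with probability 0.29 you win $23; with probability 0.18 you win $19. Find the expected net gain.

23.05

E[payout] = 48·0.24 + 36·0.29 + 23·0.29 + 19·0.18
 = 11.52 + 10.44 + 6.67 + 3.42
 = 32.05
Net = 32.05 - 9 = 23.05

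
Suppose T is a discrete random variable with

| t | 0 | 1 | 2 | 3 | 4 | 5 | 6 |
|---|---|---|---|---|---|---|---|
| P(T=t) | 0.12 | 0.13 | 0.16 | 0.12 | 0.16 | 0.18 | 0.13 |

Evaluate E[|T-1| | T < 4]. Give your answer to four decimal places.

0.9811

P(T < 4) = 0.12 + 0.13 + 0.16 + 0.12 = 0.53.
E[|T-1| | T < 4] = [1·0.12 + 0·0.13 + 1·0.16 + 2·0.12] / 0.53
 = 0.52 / 0.53
 = 52/53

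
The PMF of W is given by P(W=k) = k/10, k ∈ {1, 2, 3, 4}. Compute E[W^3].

35.4

E[W^3] = Σ w^3·P(W=w)
 = 1·1/10 + 8·1/5 + 27·3/10 + 64·2/5
 = 1/10 + 8/5 + 81/10 + 128/5
 = 177/5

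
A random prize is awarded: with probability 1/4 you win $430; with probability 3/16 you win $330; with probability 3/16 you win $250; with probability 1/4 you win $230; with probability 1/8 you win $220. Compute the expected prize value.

301.25

E[payout] = 430·1/4 + 330·3/16 + 250·3/16 + 230·1/4 + 220·1/8
 = 215/2 + 495/8 + 375/8 + 115/2 + 55/2
 = 1205/4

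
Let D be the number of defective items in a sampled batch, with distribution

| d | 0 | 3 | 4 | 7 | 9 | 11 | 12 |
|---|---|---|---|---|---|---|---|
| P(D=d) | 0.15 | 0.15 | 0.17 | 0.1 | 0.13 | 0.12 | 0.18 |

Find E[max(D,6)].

8.17

E[max(D,6)] = Σ max(d,6)·P(D=d)
 = 6·0.15 + 6·0.15 + 6·0.17 + 7·0.1 + 9·0.13 + 11·0.12 + 12·0.18
 = 0.9 + 0.9 + 1.02 + 0.7 + 1.17 + 1.32 + 2.16
 = 8.17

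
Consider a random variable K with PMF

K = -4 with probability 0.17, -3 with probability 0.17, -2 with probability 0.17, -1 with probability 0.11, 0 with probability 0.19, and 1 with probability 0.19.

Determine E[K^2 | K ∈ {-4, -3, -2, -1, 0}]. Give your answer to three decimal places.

6.222

P(K ∈ {-4, -3, -2, -1, 0}) = 0.17 + 0.17 + 0.17 + 0.11 + 0.19 = 0.81.
E[K^2 | K ∈ {-4, -3, -2, -1, 0}] = [16·0.17 + 9·0.17 + 4·0.17 + 1·0.11 + 0·0.19] / 0.81
 = 5.04 / 0.81
 = 56/9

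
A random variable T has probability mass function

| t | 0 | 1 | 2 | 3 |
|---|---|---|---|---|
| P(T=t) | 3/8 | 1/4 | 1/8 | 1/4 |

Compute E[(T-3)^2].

E[(T-3)^2] = Σ (t-3)^2·P(T=t)
 = 9·3/8 + 4·1/4 + 1·1/8 + 0·1/4
 = 27/8 + 1 + 1/8 + 0
 = 9/2

4.5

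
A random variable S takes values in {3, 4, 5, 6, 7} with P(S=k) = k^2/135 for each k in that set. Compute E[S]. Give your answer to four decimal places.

5.7407

E[S] = Σ s·P(S=s)
 = 3·1/15 + 4·16/135 + 5·5/27 + 6·4/15 + 7·49/135
 = 1/5 + 64/135 + 25/27 + 8/5 + 343/135
 = 155/27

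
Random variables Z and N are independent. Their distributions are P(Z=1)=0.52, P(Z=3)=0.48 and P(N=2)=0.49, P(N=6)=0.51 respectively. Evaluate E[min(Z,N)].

1.7248

E[min(Z,N)] = Σ_z Σ_n min(z,n) · P(Z=z)P(N=n)
 = 1·0.2548 + 1·0.2652 + 2·0.2352 + 3·0.2448
 = 0.2548 + 0.2652 + 0.4704 + 0.7344
 = 1.7248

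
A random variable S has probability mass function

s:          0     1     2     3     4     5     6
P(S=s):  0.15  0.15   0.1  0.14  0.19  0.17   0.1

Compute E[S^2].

12.7

E[S^2] = Σ s^2·P(S=s)
 = 0·0.15 + 1·0.15 + 4·0.1 + 9·0.14 + 16·0.19 + 25·0.17 + 36·0.1
 = 0 + 0.15 + 0.4 + 1.26 + 3.04 + 4.25 + 3.6
 = 12.7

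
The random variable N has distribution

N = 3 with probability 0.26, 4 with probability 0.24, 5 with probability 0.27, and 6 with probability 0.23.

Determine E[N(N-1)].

16.74

E[N(N-1)] = Σ n(n-1)·P(N=n)
 = 6·0.26 + 12·0.24 + 20·0.27 + 30·0.23
 = 1.56 + 2.88 + 5.4 + 6.9
 = 16.74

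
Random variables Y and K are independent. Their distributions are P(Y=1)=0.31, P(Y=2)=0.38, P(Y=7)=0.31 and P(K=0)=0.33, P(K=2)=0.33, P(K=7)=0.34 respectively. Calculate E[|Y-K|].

E[|Y-K|] = Σ_y Σ_k |y-k| · P(Y=y)P(K=k)
 = 1·0.1023 + 1·0.1023 + 6·0.1054 + 2·0.1254 + 0·0.1254 + 5·0.1292 + 7·0.1023 + 5·0.1023 + 0·0.1054
 = 0.1023 + 0.1023 + 0.6324 + 0.2508 + 0 + 0.646 + 0.7161 + 0.5115 + 0
 = 2.9614

2.9614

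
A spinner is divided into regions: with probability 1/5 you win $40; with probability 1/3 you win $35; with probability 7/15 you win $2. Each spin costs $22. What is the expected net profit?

E[payout] = 40·1/5 + 35·1/3 + 2·7/15
 = 8 + 35/3 + 14/15
 = 103/5
Net = 103/5 - 22 = -7/5

-1.4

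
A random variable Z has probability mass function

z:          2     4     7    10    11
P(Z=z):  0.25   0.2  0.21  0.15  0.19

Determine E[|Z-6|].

E[|Z-6|] = Σ |z-6|·P(Z=z)
 = 4·0.25 + 2·0.2 + 1·0.21 + 4·0.15 + 5·0.19
 = 1 + 0.4 + 0.21 + 0.6 + 0.95
 = 3.16

3.16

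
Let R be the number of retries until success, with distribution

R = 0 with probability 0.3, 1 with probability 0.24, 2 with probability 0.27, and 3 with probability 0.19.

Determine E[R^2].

3.03

E[R^2] = Σ r^2·P(R=r)
 = 0·0.3 + 1·0.24 + 4·0.27 + 9·0.19
 = 0 + 0.24 + 1.08 + 1.71
 = 3.03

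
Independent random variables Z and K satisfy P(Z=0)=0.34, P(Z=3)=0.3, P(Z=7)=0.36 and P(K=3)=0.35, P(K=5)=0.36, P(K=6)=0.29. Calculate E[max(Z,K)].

5.4576

E[max(Z,K)] = Σ_z Σ_k max(z,k) · P(Z=z)P(K=k)
 = 3·0.119 + 5·0.1224 + 6·0.0986 + 3·0.105 + 5·0.108 + 6·0.087 + 7·0.126 + 7·0.1296 + 7·0.1044
 = 0.357 + 0.612 + 0.5916 + 0.315 + 0.54 + 0.522 + 0.882 + 0.9072 + 0.7308
 = 5.4576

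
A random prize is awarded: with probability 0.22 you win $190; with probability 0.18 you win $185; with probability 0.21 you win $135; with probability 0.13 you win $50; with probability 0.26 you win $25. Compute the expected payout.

116.45

E[payout] = 190·0.22 + 185·0.18 + 135·0.21 + 50·0.13 + 25·0.26
 = 41.8 + 33.3 + 28.35 + 6.5 + 6.5
 = 116.45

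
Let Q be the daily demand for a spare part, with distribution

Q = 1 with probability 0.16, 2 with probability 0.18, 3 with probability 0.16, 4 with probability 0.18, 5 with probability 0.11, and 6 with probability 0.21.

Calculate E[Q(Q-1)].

E[Q(Q-1)] = Σ q(q-1)·P(Q=q)
 = 0·0.16 + 2·0.18 + 6·0.16 + 12·0.18 + 20·0.11 + 30·0.21
 = 0 + 0.36 + 0.96 + 2.16 + 2.2 + 6.3
 = 11.98

11.98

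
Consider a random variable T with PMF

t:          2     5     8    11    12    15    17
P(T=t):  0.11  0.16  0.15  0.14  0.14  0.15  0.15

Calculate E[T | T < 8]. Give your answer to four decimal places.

P(T < 8) = 0.11 + 0.16 = 0.27.
E[T | T < 8] = [2·0.11 + 5·0.16] / 0.27
 = 1.02 / 0.27
 = 34/9

3.7778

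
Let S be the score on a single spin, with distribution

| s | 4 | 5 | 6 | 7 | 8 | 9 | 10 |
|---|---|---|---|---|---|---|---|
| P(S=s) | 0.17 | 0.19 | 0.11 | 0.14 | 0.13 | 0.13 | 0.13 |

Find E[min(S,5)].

4.83

E[min(S,5)] = Σ min(s,5)·P(S=s)
 = 4·0.17 + 5·0.19 + 5·0.11 + 5·0.14 + 5·0.13 + 5·0.13 + 5·0.13
 = 0.68 + 0.95 + 0.55 + 0.7 + 0.65 + 0.65 + 0.65
 = 4.83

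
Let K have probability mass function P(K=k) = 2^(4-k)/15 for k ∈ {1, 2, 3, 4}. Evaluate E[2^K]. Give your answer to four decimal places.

E[2^K] = Σ 2^k·P(K=k)
 = 2·8/15 + 4·4/15 + 8·2/15 + 16·1/15
 = 16/15 + 16/15 + 16/15 + 16/15
 = 64/15

4.2667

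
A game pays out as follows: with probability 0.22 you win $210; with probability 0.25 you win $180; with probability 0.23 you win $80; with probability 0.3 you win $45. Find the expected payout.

123.1

E[payout] = 210·0.22 + 180·0.25 + 80·0.23 + 45·0.3
 = 46.2 + 45 + 18.4 + 13.5
 = 123.1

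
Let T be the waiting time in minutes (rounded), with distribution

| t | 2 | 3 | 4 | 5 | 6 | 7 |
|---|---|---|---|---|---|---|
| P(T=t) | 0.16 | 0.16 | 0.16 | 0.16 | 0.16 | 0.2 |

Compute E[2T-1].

8.2

E[2T-1] = Σ (2t-1)·P(T=t)
 = 3·0.16 + 5·0.16 + 7·0.16 + 9·0.16 + 11·0.16 + 13·0.2
 = 0.48 + 0.8 + 1.12 + 1.44 + 1.76 + 2.6
 = 8.2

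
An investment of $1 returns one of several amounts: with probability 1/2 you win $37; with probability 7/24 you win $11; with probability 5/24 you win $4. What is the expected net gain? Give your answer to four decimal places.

E[payout] = 37·1/2 + 11·7/24 + 4·5/24
 = 37/2 + 77/24 + 5/6
 = 541/24
Net = 541/24 - 1 = 517/24

21.5417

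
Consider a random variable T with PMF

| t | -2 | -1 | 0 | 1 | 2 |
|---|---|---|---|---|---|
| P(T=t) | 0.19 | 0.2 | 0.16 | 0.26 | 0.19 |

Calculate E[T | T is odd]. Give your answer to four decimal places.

P(T is odd) = 0.2 + 0.26 = 0.46.
E[T | T is odd] = [(-1)·0.2 + 1·0.26] / 0.46
 = 0.06 / 0.46
 = 3/23

0.1304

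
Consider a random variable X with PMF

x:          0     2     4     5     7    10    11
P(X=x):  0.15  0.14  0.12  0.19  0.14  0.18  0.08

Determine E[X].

E[X] = Σ x·P(X=x)
 = 0·0.15 + 2·0.14 + 4·0.12 + 5·0.19 + 7·0.14 + 10·0.18 + 11·0.08
 = 0 + 0.28 + 0.48 + 0.95 + 0.98 + 1.8 + 0.88
 = 5.37

5.37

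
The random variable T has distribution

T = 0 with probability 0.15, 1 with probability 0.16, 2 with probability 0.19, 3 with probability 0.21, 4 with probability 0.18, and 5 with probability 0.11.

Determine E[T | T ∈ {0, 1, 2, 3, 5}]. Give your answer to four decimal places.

P(T ∈ {0, 1, 2, 3, 5}) = 0.15 + 0.16 + 0.19 + 0.21 + 0.11 = 0.82.
E[T | T ∈ {0, 1, 2, 3, 5}] = [0·0.15 + 1·0.16 + 2·0.19 + 3·0.21 + 5·0.11] / 0.82
 = 1.72 / 0.82
 = 86/41

2.0976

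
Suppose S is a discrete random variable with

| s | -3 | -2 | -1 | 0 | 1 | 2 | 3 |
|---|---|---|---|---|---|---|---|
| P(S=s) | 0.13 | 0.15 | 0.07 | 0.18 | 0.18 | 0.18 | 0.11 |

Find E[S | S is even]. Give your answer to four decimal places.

P(S is even) = 0.15 + 0.18 + 0.18 = 0.51.
E[S | S is even] = [(-2)·0.15 + 0·0.18 + 2·0.18] / 0.51
 = 0.06 / 0.51
 = 2/17

0.1176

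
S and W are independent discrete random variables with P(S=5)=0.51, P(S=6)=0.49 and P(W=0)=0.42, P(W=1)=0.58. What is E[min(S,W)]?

E[min(S,W)] = Σ_s Σ_w min(s,w) · P(S=s)P(W=w)
 = 0·0.2142 + 1·0.2958 + 0·0.2058 + 1·0.2842
 = 0 + 0.2958 + 0 + 0.2842
 = 0.58

0.58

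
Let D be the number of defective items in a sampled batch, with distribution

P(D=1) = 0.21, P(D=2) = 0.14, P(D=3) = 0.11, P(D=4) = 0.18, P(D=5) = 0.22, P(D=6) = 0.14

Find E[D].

3.48

E[D] = Σ d·P(D=d)
 = 1·0.21 + 2·0.14 + 3·0.11 + 4·0.18 + 5·0.22 + 6·0.14
 = 0.21 + 0.28 + 0.33 + 0.72 + 1.1 + 0.84
 = 3.48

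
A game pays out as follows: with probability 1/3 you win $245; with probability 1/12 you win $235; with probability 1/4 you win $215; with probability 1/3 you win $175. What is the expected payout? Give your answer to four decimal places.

213.3333

E[payout] = 245·1/3 + 235·1/12 + 215·1/4 + 175·1/3
 = 245/3 + 235/12 + 215/4 + 175/3
 = 640/3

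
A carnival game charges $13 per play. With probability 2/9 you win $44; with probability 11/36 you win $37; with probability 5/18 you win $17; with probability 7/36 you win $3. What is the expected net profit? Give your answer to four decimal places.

E[payout] = 44·2/9 + 37·11/36 + 17·5/18 + 3·7/36
 = 88/9 + 407/36 + 85/18 + 7/12
 = 475/18
Net = 475/18 - 13 = 241/18

13.3889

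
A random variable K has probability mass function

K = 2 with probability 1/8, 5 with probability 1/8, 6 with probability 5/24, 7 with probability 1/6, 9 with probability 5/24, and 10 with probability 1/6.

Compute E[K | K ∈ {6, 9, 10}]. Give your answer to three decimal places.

8.214

P(K ∈ {6, 9, 10}) = 5/24 + 5/24 + 1/6 = 7/12.
E[K | K ∈ {6, 9, 10}] = [6·5/24 + 9·5/24 + 10·1/6] / (7/12)
 = 115/24 / (7/12)
 = 115/14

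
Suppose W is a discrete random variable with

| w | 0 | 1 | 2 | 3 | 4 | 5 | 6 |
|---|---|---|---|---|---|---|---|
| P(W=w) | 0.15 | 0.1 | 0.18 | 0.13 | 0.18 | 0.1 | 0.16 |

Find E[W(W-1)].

E[W(W-1)] = Σ w(w-1)·P(W=w)
 = 0·0.15 + 0·0.1 + 2·0.18 + 6·0.13 + 12·0.18 + 20·0.1 + 30·0.16
 = 0 + 0 + 0.36 + 0.78 + 2.16 + 2 + 4.8
 = 10.1

10.1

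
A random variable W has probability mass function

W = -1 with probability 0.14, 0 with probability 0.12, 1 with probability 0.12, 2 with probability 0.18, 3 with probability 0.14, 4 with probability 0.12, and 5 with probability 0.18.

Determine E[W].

2.14

E[W] = Σ w·P(W=w)
 = (-1)·0.14 + 0·0.12 + 1·0.12 + 2·0.18 + 3·0.14 + 4·0.12 + 5·0.18
 = (-0.14) + 0 + 0.12 + 0.36 + 0.42 + 0.48 + 0.9
 = 2.14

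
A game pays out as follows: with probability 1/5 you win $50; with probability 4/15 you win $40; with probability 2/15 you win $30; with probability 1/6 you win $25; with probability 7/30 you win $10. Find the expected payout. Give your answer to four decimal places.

31.1667

E[payout] = 50·1/5 + 40·4/15 + 30·2/15 + 25·1/6 + 10·7/30
 = 10 + 32/3 + 4 + 25/6 + 7/3
 = 187/6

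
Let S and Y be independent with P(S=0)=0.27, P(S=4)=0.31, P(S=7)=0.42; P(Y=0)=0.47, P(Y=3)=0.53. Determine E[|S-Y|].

3.4486

E[|S-Y|] = Σ_s Σ_y |s-y| · P(S=s)P(Y=y)
 = 0·0.1269 + 3·0.1431 + 4·0.1457 + 1·0.1643 + 7·0.1974 + 4·0.2226
 = 0 + 0.4293 + 0.5828 + 0.1643 + 1.3818 + 0.8904
 = 3.4486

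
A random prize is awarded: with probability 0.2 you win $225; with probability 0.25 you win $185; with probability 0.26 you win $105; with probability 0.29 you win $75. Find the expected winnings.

140.3

E[payout] = 225·0.2 + 185·0.25 + 105·0.26 + 75·0.29
 = 45 + 46.25 + 27.3 + 21.75
 = 140.3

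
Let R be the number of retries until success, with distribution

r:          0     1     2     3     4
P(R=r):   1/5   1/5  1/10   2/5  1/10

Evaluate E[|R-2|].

1.2

E[|R-2|] = Σ |r-2|·P(R=r)
 = 2·1/5 + 1·1/5 + 0·1/10 + 1·2/5 + 2·1/10
 = 2/5 + 1/5 + 0 + 2/5 + 1/5
 = 6/5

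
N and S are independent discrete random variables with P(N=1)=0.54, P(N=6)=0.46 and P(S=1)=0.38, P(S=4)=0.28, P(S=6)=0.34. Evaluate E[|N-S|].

2.5032

E[|N-S|] = Σ_n Σ_s |n-s| · P(N=n)P(S=s)
 = 0·0.2052 + 3·0.1512 + 5·0.1836 + 5·0.1748 + 2·0.1288 + 0·0.1564
 = 0 + 0.4536 + 0.918 + 0.874 + 0.2576 + 0
 = 2.5032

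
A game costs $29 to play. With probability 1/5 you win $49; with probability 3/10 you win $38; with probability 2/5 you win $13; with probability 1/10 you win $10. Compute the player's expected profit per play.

-1.6

E[payout] = 49·1/5 + 38·3/10 + 13·2/5 + 10·1/10
 = 49/5 + 57/5 + 26/5 + 1
 = 137/5
Net = 137/5 - 29 = -8/5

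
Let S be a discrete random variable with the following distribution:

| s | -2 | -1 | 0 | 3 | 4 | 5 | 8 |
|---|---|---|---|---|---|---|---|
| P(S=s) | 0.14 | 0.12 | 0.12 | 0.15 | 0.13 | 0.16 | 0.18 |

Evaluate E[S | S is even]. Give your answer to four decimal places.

P(S is even) = 0.14 + 0.12 + 0.13 + 0.18 = 0.57.
E[S | S is even] = [(-2)·0.14 + 0·0.12 + 4·0.13 + 8·0.18] / 0.57
 = 1.68 / 0.57
 = 56/19

2.9474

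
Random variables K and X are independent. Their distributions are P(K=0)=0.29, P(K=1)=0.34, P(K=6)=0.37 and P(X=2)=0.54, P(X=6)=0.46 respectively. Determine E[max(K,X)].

4.6392

E[max(K,X)] = Σ_k Σ_x max(k,x) · P(K=k)P(X=x)
 = 2·0.1566 + 6·0.1334 + 2·0.1836 + 6·0.1564 + 6·0.1998 + 6·0.1702
 = 0.3132 + 0.8004 + 0.3672 + 0.9384 + 1.1988 + 1.0212
 = 4.6392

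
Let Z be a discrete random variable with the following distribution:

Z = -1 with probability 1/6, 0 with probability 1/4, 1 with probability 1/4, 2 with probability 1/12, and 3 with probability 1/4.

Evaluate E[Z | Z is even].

P(Z is even) = 1/4 + 1/12 = 1/3.
E[Z | Z is even] = [0·1/4 + 2·1/12] / (1/3)
 = 1/6 / (1/3)
 = 1/2

0.5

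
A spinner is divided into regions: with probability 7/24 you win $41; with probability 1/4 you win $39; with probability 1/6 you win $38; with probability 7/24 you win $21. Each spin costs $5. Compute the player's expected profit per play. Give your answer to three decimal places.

E[payout] = 41·7/24 + 39·1/4 + 38·1/6 + 21·7/24
 = 287/24 + 39/4 + 19/3 + 49/8
 = 205/6
Net = 205/6 - 5 = 175/6

29.167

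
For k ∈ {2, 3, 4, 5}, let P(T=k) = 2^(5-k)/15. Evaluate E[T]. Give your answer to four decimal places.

E[T] = Σ t·P(T=t)
 = 2·8/15 + 3·4/15 + 4·2/15 + 5·1/15
 = 16/15 + 4/5 + 8/15 + 1/3
 = 41/15

2.7333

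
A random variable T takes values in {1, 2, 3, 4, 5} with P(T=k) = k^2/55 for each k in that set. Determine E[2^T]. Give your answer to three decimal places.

20.836

E[2^T] = Σ 2^t·P(T=t)
 = 2·1/55 + 4·4/55 + 8·9/55 + 16·16/55 + 32·5/11
 = 2/55 + 16/55 + 72/55 + 256/55 + 160/11
 = 1146/55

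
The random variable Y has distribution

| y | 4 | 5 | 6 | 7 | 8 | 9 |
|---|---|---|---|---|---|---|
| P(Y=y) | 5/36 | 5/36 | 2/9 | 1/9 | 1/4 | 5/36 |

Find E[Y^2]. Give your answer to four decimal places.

46.3889

E[Y^2] = Σ y^2·P(Y=y)
 = 16·5/36 + 25·5/36 + 36·2/9 + 49·1/9 + 64·1/4 + 81·5/36
 = 20/9 + 125/36 + 8 + 49/9 + 16 + 45/4
 = 835/18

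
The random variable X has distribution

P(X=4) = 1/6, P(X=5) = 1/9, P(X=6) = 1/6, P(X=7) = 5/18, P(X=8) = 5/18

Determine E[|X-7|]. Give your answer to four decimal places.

E[|X-7|] = Σ |x-7|·P(X=x)
 = 3·1/6 + 2·1/9 + 1·1/6 + 0·5/18 + 1·5/18
 = 1/2 + 2/9 + 1/6 + 0 + 5/18
 = 7/6

1.1667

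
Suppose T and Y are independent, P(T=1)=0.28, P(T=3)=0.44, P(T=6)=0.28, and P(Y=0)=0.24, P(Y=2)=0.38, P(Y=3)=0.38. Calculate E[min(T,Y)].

1.5808

E[min(T,Y)] = Σ_t Σ_y min(t,y) · P(T=t)P(Y=y)
 = 0·0.0672 + 1·0.1064 + 1·0.1064 + 0·0.1056 + 2·0.1672 + 3·0.1672 + 0·0.0672 + 2·0.1064 + 3·0.1064
 = 0 + 0.1064 + 0.1064 + 0 + 0.3344 + 0.5016 + 0 + 0.2128 + 0.3192
 = 1.5808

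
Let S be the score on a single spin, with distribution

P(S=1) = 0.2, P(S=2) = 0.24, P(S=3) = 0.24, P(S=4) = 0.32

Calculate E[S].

E[S] = Σ s·P(S=s)
 = 1·0.2 + 2·0.24 + 3·0.24 + 4·0.32
 = 0.2 + 0.48 + 0.72 + 1.28
 = 2.68

2.68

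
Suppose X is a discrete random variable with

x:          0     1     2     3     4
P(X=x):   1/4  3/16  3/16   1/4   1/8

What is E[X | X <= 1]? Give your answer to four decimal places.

0.4286

P(X <= 1) = 1/4 + 3/16 = 7/16.
E[X | X <= 1] = [0·1/4 + 1·3/16] / (7/16)
 = 3/16 / (7/16)
 = 3/7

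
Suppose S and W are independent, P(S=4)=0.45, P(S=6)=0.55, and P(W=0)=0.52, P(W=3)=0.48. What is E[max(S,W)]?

E[max(S,W)] = Σ_s Σ_w max(s,w) · P(S=s)P(W=w)
 = 4·0.234 + 4·0.216 + 6·0.286 + 6·0.264
 = 0.936 + 0.864 + 1.716 + 1.584
 = 5.1

5.1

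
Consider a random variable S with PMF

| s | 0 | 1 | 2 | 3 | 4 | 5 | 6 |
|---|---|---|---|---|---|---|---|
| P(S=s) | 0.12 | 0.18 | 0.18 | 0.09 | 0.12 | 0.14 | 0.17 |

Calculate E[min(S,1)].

0.88

E[min(S,1)] = Σ min(s,1)·P(S=s)
 = 0·0.12 + 1·0.18 + 1·0.18 + 1·0.09 + 1·0.12 + 1·0.14 + 1·0.17
 = 0 + 0.18 + 0.18 + 0.09 + 0.12 + 0.14 + 0.17
 = 0.88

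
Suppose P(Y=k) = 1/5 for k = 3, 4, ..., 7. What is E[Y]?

5

E[Y] = Σ y·P(Y=y)
 = 3·1/5 + 4·1/5 + 5·1/5 + 6·1/5 + 7·1/5
 = 3/5 + 4/5 + 1 + 6/5 + 7/5
 = 5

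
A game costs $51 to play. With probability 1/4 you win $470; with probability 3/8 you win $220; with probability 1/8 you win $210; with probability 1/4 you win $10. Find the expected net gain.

E[payout] = 470·1/4 + 220·3/8 + 210·1/8 + 10·1/4
 = 235/2 + 165/2 + 105/4 + 5/2
 = 915/4
Net = 915/4 - 51 = 711/4

177.75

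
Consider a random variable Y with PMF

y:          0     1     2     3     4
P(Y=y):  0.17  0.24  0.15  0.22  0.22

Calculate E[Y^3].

21.46

E[Y^3] = Σ y^3·P(Y=y)
 = 0·0.17 + 1·0.24 + 8·0.15 + 27·0.22 + 64·0.22
 = 0 + 0.24 + 1.2 + 5.94 + 14.08
 = 21.46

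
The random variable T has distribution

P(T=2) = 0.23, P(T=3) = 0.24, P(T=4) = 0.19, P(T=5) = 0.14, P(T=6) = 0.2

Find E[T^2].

E[T^2] = Σ t^2·P(T=t)
 = 4·0.23 + 9·0.24 + 16·0.19 + 25·0.14 + 36·0.2
 = 0.92 + 2.16 + 3.04 + 3.5 + 7.2
 = 16.82

16.82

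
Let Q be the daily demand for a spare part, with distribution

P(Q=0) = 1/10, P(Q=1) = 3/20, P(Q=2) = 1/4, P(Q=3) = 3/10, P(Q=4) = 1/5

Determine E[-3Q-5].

E[-3Q-5] = Σ (-3q-5)·P(Q=q)
 = (-5)·1/10 + (-8)·3/20 + (-11)·1/4 + (-14)·3/10 + (-17)·1/5
 = (-1/2) + (-6/5) + (-11/4) + (-21/5) + (-17/5)
 = -241/20

-12.05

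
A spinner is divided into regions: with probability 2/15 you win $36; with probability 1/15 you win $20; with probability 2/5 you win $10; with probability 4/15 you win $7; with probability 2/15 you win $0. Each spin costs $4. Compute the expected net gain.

E[payout] = 36·2/15 + 20·1/15 + 10·2/5 + 7·4/15 + 0·2/15
 = 24/5 + 4/3 + 4 + 28/15 + 0
 = 12
Net = 12 - 4 = 8

8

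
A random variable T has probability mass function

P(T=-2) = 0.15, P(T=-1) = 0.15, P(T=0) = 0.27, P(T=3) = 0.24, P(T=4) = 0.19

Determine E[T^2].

5.95

E[T^2] = Σ t^2·P(T=t)
 = 4·0.15 + 1·0.15 + 0·0.27 + 9·0.24 + 16·0.19
 = 0.6 + 0.15 + 0 + 2.16 + 3.04
 = 5.95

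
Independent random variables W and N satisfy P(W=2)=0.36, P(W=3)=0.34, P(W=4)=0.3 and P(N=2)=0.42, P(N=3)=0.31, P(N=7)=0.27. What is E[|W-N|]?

E[|W-N|] = Σ_w Σ_n |w-n| · P(W=w)P(N=n)
 = 0·0.1512 + 1·0.1116 + 5·0.0972 + 1·0.1428 + 0·0.1054 + 4·0.0918 + 2·0.126 + 1·0.093 + 3·0.081
 = 0 + 0.1116 + 0.486 + 0.1428 + 0 + 0.3672 + 0.252 + 0.093 + 0.243
 = 1.6956

1.6956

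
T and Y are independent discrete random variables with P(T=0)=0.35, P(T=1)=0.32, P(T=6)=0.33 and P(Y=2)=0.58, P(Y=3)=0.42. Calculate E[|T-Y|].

2.4828

E[|T-Y|] = Σ_t Σ_y |t-y| · P(T=t)P(Y=y)
 = 2·0.203 + 3·0.147 + 1·0.1856 + 2·0.1344 + 4·0.1914 + 3·0.1386
 = 0.406 + 0.441 + 0.1856 + 0.2688 + 0.7656 + 0.4158
 = 2.4828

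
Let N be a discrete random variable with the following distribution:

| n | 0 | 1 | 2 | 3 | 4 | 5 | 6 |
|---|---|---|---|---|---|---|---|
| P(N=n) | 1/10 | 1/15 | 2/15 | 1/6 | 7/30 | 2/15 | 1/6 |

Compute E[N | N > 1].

P(N > 1) = 2/15 + 1/6 + 7/30 + 2/15 + 1/6 = 5/6.
E[N | N > 1] = [2·2/15 + 3·1/6 + 4·7/30 + 5·2/15 + 6·1/6] / (5/6)
 = 101/30 / (5/6)
 = 101/25

4.04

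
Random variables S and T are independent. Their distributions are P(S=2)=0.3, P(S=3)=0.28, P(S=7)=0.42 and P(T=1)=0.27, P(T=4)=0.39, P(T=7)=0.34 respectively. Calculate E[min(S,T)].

E[min(S,T)] = Σ_s Σ_t min(s,t) · P(S=s)P(T=t)
 = 1·0.081 + 2·0.117 + 2·0.102 + 1·0.0756 + 3·0.1092 + 3·0.0952 + 1·0.1134 + 4·0.1638 + 7·0.1428
 = 0.081 + 0.234 + 0.204 + 0.0756 + 0.3276 + 0.2856 + 0.1134 + 0.6552 + 0.9996
 = 2.976

2.976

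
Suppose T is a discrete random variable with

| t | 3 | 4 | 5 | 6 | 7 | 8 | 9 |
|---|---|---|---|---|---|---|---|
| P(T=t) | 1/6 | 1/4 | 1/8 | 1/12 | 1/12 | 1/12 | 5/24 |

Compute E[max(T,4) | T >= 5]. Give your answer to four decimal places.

7.2857

P(T >= 5) = 1/8 + 1/12 + 1/12 + 1/12 + 5/24 = 7/12.
E[max(T,4) | T >= 5] = [5·1/8 + 6·1/12 + 7·1/12 + 8·1/12 + 9·5/24] / (7/12)
 = 17/4 / (7/12)
 = 51/7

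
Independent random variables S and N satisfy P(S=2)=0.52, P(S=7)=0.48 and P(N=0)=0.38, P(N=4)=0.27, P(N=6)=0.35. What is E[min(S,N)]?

E[min(S,N)] = Σ_s Σ_n min(s,n) · P(S=s)P(N=n)
 = 0·0.1976 + 2·0.1404 + 2·0.182 + 0·0.1824 + 4·0.1296 + 6·0.168
 = 0 + 0.2808 + 0.364 + 0 + 0.5184 + 1.008
 = 2.1712

2.1712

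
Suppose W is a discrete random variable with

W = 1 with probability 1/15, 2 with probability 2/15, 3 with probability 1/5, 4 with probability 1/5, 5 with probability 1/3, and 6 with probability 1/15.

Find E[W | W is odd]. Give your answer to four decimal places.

3.8889

P(W is odd) = 1/15 + 1/5 + 1/3 = 3/5.
E[W | W is odd] = [1·1/15 + 3·1/5 + 5·1/3] / (3/5)
 = 7/3 / (3/5)
 = 35/9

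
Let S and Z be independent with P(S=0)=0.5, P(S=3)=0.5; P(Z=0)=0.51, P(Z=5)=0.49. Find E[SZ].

E[SZ] = Σ_s Σ_z sz · P(S=s)P(Z=z)
 = 0·0.255 + 0·0.245 + 0·0.255 + 15·0.245
 = 0 + 0 + 0 + 3.675
 = 3.675

3.675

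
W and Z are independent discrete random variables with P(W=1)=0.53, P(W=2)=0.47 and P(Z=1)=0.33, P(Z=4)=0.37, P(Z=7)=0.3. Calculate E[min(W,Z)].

E[min(W,Z)] = Σ_w Σ_z min(w,z) · P(W=w)P(Z=z)
 = 1·0.1749 + 1·0.1961 + 1·0.159 + 1·0.1551 + 2·0.1739 + 2·0.141
 = 0.1749 + 0.1961 + 0.159 + 0.1551 + 0.3478 + 0.282
 = 1.3149

1.3149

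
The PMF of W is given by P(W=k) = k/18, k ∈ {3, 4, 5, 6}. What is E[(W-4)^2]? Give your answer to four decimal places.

1.7778

E[(W-4)^2] = Σ (w-4)^2·P(W=w)
 = 1·1/6 + 0·2/9 + 1·5/18 + 4·1/3
 = 1/6 + 0 + 5/18 + 4/3
 = 16/9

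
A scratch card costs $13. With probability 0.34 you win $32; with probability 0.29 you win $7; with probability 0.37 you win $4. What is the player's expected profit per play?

E[payout] = 32·0.34 + 7·0.29 + 4·0.37
 = 10.88 + 2.03 + 1.48
 = 14.39
Net = 14.39 - 13 = 1.39

1.39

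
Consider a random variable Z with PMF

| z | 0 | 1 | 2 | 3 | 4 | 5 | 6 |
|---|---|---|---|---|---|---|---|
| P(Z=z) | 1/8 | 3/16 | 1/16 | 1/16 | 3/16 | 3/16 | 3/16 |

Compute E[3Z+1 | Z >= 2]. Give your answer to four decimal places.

P(Z >= 2) = 1/16 + 1/16 + 3/16 + 3/16 + 3/16 = 11/16.
E[3Z+1 | Z >= 2] = [7·1/16 + 10·1/16 + 13·3/16 + 16·3/16 + 19·3/16] / (11/16)
 = 161/16 / (11/16)
 = 161/11

14.6364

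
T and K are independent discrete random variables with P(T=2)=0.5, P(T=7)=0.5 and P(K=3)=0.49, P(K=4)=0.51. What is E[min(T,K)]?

E[min(T,K)] = Σ_t Σ_k min(t,k) · P(T=t)P(K=k)
 = 2·0.245 + 2·0.255 + 3·0.245 + 4·0.255
 = 0.49 + 0.51 + 0.735 + 1.02
 = 2.755

2.755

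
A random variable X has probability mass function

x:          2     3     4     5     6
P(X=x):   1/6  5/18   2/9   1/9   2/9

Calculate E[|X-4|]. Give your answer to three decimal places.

E[|X-4|] = Σ |x-4|·P(X=x)
 = 2·1/6 + 1·5/18 + 0·2/9 + 1·1/9 + 2·2/9
 = 1/3 + 5/18 + 0 + 1/9 + 4/9
 = 7/6

1.167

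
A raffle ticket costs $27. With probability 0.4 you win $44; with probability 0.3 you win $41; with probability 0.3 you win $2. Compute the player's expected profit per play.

3.5

E[payout] = 44·0.4 + 41·0.3 + 2·0.3
 = 17.6 + 12.3 + 0.6
 = 30.5
Net = 30.5 - 27 = 3.5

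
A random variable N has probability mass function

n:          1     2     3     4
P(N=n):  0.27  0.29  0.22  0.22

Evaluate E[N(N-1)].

E[N(N-1)] = Σ n(n-1)·P(N=n)
 = 0·0.27 + 2·0.29 + 6·0.22 + 12·0.22
 = 0 + 0.58 + 1.32 + 2.64
 = 4.54

4.54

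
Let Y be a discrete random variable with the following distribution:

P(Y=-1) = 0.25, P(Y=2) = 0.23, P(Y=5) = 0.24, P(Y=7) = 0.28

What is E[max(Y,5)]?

E[max(Y,5)] = Σ max(y,5)·P(Y=y)
 = 5·0.25 + 5·0.23 + 5·0.24 + 7·0.28
 = 1.25 + 1.15 + 1.2 + 1.96
 = 5.56

5.56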